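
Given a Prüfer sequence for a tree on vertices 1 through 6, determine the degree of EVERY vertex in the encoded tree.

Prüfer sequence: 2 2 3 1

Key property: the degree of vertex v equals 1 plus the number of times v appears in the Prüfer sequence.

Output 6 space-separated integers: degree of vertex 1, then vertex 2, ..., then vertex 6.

p_1 = 2: count[2] becomes 1
p_2 = 2: count[2] becomes 2
p_3 = 3: count[3] becomes 1
p_4 = 1: count[1] becomes 1
Degrees (1 + count): deg[1]=1+1=2, deg[2]=1+2=3, deg[3]=1+1=2, deg[4]=1+0=1, deg[5]=1+0=1, deg[6]=1+0=1

Answer: 2 3 2 1 1 1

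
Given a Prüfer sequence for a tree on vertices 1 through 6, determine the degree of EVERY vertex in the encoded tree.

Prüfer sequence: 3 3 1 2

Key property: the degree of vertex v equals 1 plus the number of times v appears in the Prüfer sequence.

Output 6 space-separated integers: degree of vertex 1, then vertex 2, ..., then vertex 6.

Answer: 2 2 3 1 1 1

Derivation:
p_1 = 3: count[3] becomes 1
p_2 = 3: count[3] becomes 2
p_3 = 1: count[1] becomes 1
p_4 = 2: count[2] becomes 1
Degrees (1 + count): deg[1]=1+1=2, deg[2]=1+1=2, deg[3]=1+2=3, deg[4]=1+0=1, deg[5]=1+0=1, deg[6]=1+0=1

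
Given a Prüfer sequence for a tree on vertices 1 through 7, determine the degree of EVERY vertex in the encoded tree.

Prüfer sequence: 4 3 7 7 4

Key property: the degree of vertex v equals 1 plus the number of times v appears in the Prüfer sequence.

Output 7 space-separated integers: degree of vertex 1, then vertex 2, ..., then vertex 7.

p_1 = 4: count[4] becomes 1
p_2 = 3: count[3] becomes 1
p_3 = 7: count[7] becomes 1
p_4 = 7: count[7] becomes 2
p_5 = 4: count[4] becomes 2
Degrees (1 + count): deg[1]=1+0=1, deg[2]=1+0=1, deg[3]=1+1=2, deg[4]=1+2=3, deg[5]=1+0=1, deg[6]=1+0=1, deg[7]=1+2=3

Answer: 1 1 2 3 1 1 3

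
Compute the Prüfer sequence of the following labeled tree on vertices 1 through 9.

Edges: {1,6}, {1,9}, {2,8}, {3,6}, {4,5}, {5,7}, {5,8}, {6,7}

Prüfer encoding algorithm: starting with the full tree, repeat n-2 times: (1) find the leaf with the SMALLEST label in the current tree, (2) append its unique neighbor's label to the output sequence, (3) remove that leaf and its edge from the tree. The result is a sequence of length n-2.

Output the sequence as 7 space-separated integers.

Step 1: leaves = {2,3,4,9}. Remove smallest leaf 2, emit neighbor 8.
Step 2: leaves = {3,4,8,9}. Remove smallest leaf 3, emit neighbor 6.
Step 3: leaves = {4,8,9}. Remove smallest leaf 4, emit neighbor 5.
Step 4: leaves = {8,9}. Remove smallest leaf 8, emit neighbor 5.
Step 5: leaves = {5,9}. Remove smallest leaf 5, emit neighbor 7.
Step 6: leaves = {7,9}. Remove smallest leaf 7, emit neighbor 6.
Step 7: leaves = {6,9}. Remove smallest leaf 6, emit neighbor 1.
Done: 2 vertices remain (1, 9). Sequence = [8 6 5 5 7 6 1]

Answer: 8 6 5 5 7 6 1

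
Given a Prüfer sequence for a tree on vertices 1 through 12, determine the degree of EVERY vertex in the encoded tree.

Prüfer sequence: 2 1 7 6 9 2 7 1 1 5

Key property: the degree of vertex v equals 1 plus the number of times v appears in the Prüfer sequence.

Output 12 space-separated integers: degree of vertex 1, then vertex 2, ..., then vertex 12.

p_1 = 2: count[2] becomes 1
p_2 = 1: count[1] becomes 1
p_3 = 7: count[7] becomes 1
p_4 = 6: count[6] becomes 1
p_5 = 9: count[9] becomes 1
p_6 = 2: count[2] becomes 2
p_7 = 7: count[7] becomes 2
p_8 = 1: count[1] becomes 2
p_9 = 1: count[1] becomes 3
p_10 = 5: count[5] becomes 1
Degrees (1 + count): deg[1]=1+3=4, deg[2]=1+2=3, deg[3]=1+0=1, deg[4]=1+0=1, deg[5]=1+1=2, deg[6]=1+1=2, deg[7]=1+2=3, deg[8]=1+0=1, deg[9]=1+1=2, deg[10]=1+0=1, deg[11]=1+0=1, deg[12]=1+0=1

Answer: 4 3 1 1 2 2 3 1 2 1 1 1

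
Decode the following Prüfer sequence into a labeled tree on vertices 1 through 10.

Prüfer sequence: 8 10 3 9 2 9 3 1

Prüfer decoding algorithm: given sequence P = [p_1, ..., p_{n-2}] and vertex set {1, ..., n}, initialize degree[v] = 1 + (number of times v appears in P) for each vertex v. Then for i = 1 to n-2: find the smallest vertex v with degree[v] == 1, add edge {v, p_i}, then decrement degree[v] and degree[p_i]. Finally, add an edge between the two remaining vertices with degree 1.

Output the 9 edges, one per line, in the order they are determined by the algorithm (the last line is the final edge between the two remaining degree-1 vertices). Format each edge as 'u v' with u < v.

Initial degrees: {1:2, 2:2, 3:3, 4:1, 5:1, 6:1, 7:1, 8:2, 9:3, 10:2}
Step 1: smallest deg-1 vertex = 4, p_1 = 8. Add edge {4,8}. Now deg[4]=0, deg[8]=1.
Step 2: smallest deg-1 vertex = 5, p_2 = 10. Add edge {5,10}. Now deg[5]=0, deg[10]=1.
Step 3: smallest deg-1 vertex = 6, p_3 = 3. Add edge {3,6}. Now deg[6]=0, deg[3]=2.
Step 4: smallest deg-1 vertex = 7, p_4 = 9. Add edge {7,9}. Now deg[7]=0, deg[9]=2.
Step 5: smallest deg-1 vertex = 8, p_5 = 2. Add edge {2,8}. Now deg[8]=0, deg[2]=1.
Step 6: smallest deg-1 vertex = 2, p_6 = 9. Add edge {2,9}. Now deg[2]=0, deg[9]=1.
Step 7: smallest deg-1 vertex = 9, p_7 = 3. Add edge {3,9}. Now deg[9]=0, deg[3]=1.
Step 8: smallest deg-1 vertex = 3, p_8 = 1. Add edge {1,3}. Now deg[3]=0, deg[1]=1.
Final: two remaining deg-1 vertices are 1, 10. Add edge {1,10}.

Answer: 4 8
5 10
3 6
7 9
2 8
2 9
3 9
1 3
1 10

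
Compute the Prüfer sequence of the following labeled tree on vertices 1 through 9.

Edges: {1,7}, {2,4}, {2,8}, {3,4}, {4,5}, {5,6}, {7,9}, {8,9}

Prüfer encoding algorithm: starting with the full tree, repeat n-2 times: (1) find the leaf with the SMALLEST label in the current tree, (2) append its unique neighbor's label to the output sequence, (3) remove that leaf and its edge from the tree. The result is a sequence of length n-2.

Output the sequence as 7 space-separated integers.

Step 1: leaves = {1,3,6}. Remove smallest leaf 1, emit neighbor 7.
Step 2: leaves = {3,6,7}. Remove smallest leaf 3, emit neighbor 4.
Step 3: leaves = {6,7}. Remove smallest leaf 6, emit neighbor 5.
Step 4: leaves = {5,7}. Remove smallest leaf 5, emit neighbor 4.
Step 5: leaves = {4,7}. Remove smallest leaf 4, emit neighbor 2.
Step 6: leaves = {2,7}. Remove smallest leaf 2, emit neighbor 8.
Step 7: leaves = {7,8}. Remove smallest leaf 7, emit neighbor 9.
Done: 2 vertices remain (8, 9). Sequence = [7 4 5 4 2 8 9]

Answer: 7 4 5 4 2 8 9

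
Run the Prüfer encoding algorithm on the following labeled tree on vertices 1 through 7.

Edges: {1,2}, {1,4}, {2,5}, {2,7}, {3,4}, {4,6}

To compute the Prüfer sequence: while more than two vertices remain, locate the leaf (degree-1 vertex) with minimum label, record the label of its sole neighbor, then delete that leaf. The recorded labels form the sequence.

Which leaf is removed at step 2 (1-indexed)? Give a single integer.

Step 1: current leaves = {3,5,6,7}. Remove leaf 3 (neighbor: 4).
Step 2: current leaves = {5,6,7}. Remove leaf 5 (neighbor: 2).

Answer: 5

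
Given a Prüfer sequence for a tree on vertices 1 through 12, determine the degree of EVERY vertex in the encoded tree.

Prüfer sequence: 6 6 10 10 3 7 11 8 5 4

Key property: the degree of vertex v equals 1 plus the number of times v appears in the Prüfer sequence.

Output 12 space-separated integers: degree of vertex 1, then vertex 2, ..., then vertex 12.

p_1 = 6: count[6] becomes 1
p_2 = 6: count[6] becomes 2
p_3 = 10: count[10] becomes 1
p_4 = 10: count[10] becomes 2
p_5 = 3: count[3] becomes 1
p_6 = 7: count[7] becomes 1
p_7 = 11: count[11] becomes 1
p_8 = 8: count[8] becomes 1
p_9 = 5: count[5] becomes 1
p_10 = 4: count[4] becomes 1
Degrees (1 + count): deg[1]=1+0=1, deg[2]=1+0=1, deg[3]=1+1=2, deg[4]=1+1=2, deg[5]=1+1=2, deg[6]=1+2=3, deg[7]=1+1=2, deg[8]=1+1=2, deg[9]=1+0=1, deg[10]=1+2=3, deg[11]=1+1=2, deg[12]=1+0=1

Answer: 1 1 2 2 2 3 2 2 1 3 2 1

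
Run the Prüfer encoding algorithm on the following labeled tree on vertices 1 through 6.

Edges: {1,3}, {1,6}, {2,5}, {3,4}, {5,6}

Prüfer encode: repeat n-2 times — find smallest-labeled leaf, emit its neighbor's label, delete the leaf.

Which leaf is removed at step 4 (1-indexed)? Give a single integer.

Answer: 1

Derivation:
Step 1: current leaves = {2,4}. Remove leaf 2 (neighbor: 5).
Step 2: current leaves = {4,5}. Remove leaf 4 (neighbor: 3).
Step 3: current leaves = {3,5}. Remove leaf 3 (neighbor: 1).
Step 4: current leaves = {1,5}. Remove leaf 1 (neighbor: 6).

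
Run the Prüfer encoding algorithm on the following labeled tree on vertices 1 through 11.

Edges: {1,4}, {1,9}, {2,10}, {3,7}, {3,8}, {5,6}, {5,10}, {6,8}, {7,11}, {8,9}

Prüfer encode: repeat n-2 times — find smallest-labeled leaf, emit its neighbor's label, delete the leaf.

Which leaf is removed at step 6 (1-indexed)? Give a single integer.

Step 1: current leaves = {2,4,11}. Remove leaf 2 (neighbor: 10).
Step 2: current leaves = {4,10,11}. Remove leaf 4 (neighbor: 1).
Step 3: current leaves = {1,10,11}. Remove leaf 1 (neighbor: 9).
Step 4: current leaves = {9,10,11}. Remove leaf 9 (neighbor: 8).
Step 5: current leaves = {10,11}. Remove leaf 10 (neighbor: 5).
Step 6: current leaves = {5,11}. Remove leaf 5 (neighbor: 6).

Answer: 5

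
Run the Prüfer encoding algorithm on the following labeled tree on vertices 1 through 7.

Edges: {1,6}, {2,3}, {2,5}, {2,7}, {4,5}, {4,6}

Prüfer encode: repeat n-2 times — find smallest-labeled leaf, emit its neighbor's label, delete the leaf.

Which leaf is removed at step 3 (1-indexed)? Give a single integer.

Answer: 6

Derivation:
Step 1: current leaves = {1,3,7}. Remove leaf 1 (neighbor: 6).
Step 2: current leaves = {3,6,7}. Remove leaf 3 (neighbor: 2).
Step 3: current leaves = {6,7}. Remove leaf 6 (neighbor: 4).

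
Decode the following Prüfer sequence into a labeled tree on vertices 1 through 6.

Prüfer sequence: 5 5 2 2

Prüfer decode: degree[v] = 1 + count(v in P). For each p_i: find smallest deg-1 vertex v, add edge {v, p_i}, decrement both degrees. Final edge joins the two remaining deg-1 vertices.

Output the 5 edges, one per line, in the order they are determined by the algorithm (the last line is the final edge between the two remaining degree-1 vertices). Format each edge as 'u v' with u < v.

Answer: 1 5
3 5
2 4
2 5
2 6

Derivation:
Initial degrees: {1:1, 2:3, 3:1, 4:1, 5:3, 6:1}
Step 1: smallest deg-1 vertex = 1, p_1 = 5. Add edge {1,5}. Now deg[1]=0, deg[5]=2.
Step 2: smallest deg-1 vertex = 3, p_2 = 5. Add edge {3,5}. Now deg[3]=0, deg[5]=1.
Step 3: smallest deg-1 vertex = 4, p_3 = 2. Add edge {2,4}. Now deg[4]=0, deg[2]=2.
Step 4: smallest deg-1 vertex = 5, p_4 = 2. Add edge {2,5}. Now deg[5]=0, deg[2]=1.
Final: two remaining deg-1 vertices are 2, 6. Add edge {2,6}.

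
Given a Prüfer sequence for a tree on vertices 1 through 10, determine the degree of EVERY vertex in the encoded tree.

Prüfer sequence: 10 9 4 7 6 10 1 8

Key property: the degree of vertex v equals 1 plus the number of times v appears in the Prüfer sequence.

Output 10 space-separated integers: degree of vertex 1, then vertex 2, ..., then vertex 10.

p_1 = 10: count[10] becomes 1
p_2 = 9: count[9] becomes 1
p_3 = 4: count[4] becomes 1
p_4 = 7: count[7] becomes 1
p_5 = 6: count[6] becomes 1
p_6 = 10: count[10] becomes 2
p_7 = 1: count[1] becomes 1
p_8 = 8: count[8] becomes 1
Degrees (1 + count): deg[1]=1+1=2, deg[2]=1+0=1, deg[3]=1+0=1, deg[4]=1+1=2, deg[5]=1+0=1, deg[6]=1+1=2, deg[7]=1+1=2, deg[8]=1+1=2, deg[9]=1+1=2, deg[10]=1+2=3

Answer: 2 1 1 2 1 2 2 2 2 3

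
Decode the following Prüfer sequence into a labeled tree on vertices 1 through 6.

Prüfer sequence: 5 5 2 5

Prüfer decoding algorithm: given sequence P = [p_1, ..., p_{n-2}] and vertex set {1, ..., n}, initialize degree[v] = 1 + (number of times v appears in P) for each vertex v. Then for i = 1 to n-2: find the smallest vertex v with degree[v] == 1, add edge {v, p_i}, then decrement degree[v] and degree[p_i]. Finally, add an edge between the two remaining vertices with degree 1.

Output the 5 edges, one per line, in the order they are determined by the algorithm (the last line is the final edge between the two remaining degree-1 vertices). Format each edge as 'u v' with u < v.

Initial degrees: {1:1, 2:2, 3:1, 4:1, 5:4, 6:1}
Step 1: smallest deg-1 vertex = 1, p_1 = 5. Add edge {1,5}. Now deg[1]=0, deg[5]=3.
Step 2: smallest deg-1 vertex = 3, p_2 = 5. Add edge {3,5}. Now deg[3]=0, deg[5]=2.
Step 3: smallest deg-1 vertex = 4, p_3 = 2. Add edge {2,4}. Now deg[4]=0, deg[2]=1.
Step 4: smallest deg-1 vertex = 2, p_4 = 5. Add edge {2,5}. Now deg[2]=0, deg[5]=1.
Final: two remaining deg-1 vertices are 5, 6. Add edge {5,6}.

Answer: 1 5
3 5
2 4
2 5
5 6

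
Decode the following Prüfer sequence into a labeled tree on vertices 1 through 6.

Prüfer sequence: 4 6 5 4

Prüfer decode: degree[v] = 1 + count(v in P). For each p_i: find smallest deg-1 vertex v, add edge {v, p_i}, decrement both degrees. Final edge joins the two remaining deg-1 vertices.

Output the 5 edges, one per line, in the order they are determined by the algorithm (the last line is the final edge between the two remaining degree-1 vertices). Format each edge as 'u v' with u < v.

Initial degrees: {1:1, 2:1, 3:1, 4:3, 5:2, 6:2}
Step 1: smallest deg-1 vertex = 1, p_1 = 4. Add edge {1,4}. Now deg[1]=0, deg[4]=2.
Step 2: smallest deg-1 vertex = 2, p_2 = 6. Add edge {2,6}. Now deg[2]=0, deg[6]=1.
Step 3: smallest deg-1 vertex = 3, p_3 = 5. Add edge {3,5}. Now deg[3]=0, deg[5]=1.
Step 4: smallest deg-1 vertex = 5, p_4 = 4. Add edge {4,5}. Now deg[5]=0, deg[4]=1.
Final: two remaining deg-1 vertices are 4, 6. Add edge {4,6}.

Answer: 1 4
2 6
3 5
4 5
4 6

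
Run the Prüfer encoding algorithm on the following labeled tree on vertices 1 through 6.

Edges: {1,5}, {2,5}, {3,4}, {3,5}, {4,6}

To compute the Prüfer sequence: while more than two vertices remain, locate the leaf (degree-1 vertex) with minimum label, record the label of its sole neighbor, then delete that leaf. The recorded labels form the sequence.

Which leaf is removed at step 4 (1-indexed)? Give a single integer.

Answer: 3

Derivation:
Step 1: current leaves = {1,2,6}. Remove leaf 1 (neighbor: 5).
Step 2: current leaves = {2,6}. Remove leaf 2 (neighbor: 5).
Step 3: current leaves = {5,6}. Remove leaf 5 (neighbor: 3).
Step 4: current leaves = {3,6}. Remove leaf 3 (neighbor: 4).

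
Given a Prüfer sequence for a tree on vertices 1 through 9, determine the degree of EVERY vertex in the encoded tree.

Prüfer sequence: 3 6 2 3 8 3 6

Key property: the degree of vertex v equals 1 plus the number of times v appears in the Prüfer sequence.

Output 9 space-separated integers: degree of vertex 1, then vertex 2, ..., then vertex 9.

Answer: 1 2 4 1 1 3 1 2 1

Derivation:
p_1 = 3: count[3] becomes 1
p_2 = 6: count[6] becomes 1
p_3 = 2: count[2] becomes 1
p_4 = 3: count[3] becomes 2
p_5 = 8: count[8] becomes 1
p_6 = 3: count[3] becomes 3
p_7 = 6: count[6] becomes 2
Degrees (1 + count): deg[1]=1+0=1, deg[2]=1+1=2, deg[3]=1+3=4, deg[4]=1+0=1, deg[5]=1+0=1, deg[6]=1+2=3, deg[7]=1+0=1, deg[8]=1+1=2, deg[9]=1+0=1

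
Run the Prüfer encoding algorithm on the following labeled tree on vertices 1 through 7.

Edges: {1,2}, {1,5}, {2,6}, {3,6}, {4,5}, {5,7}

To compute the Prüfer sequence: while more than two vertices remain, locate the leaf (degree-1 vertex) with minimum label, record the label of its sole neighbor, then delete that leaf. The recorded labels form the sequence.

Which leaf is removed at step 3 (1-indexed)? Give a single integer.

Answer: 6

Derivation:
Step 1: current leaves = {3,4,7}. Remove leaf 3 (neighbor: 6).
Step 2: current leaves = {4,6,7}. Remove leaf 4 (neighbor: 5).
Step 3: current leaves = {6,7}. Remove leaf 6 (neighbor: 2).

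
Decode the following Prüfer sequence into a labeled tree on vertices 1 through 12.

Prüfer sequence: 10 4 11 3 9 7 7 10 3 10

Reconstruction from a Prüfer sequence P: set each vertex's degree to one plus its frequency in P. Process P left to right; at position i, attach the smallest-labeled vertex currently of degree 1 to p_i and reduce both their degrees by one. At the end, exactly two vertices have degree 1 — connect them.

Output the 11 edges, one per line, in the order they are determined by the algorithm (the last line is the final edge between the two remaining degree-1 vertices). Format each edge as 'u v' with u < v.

Answer: 1 10
2 4
4 11
3 5
6 9
7 8
7 9
7 10
3 11
3 10
10 12

Derivation:
Initial degrees: {1:1, 2:1, 3:3, 4:2, 5:1, 6:1, 7:3, 8:1, 9:2, 10:4, 11:2, 12:1}
Step 1: smallest deg-1 vertex = 1, p_1 = 10. Add edge {1,10}. Now deg[1]=0, deg[10]=3.
Step 2: smallest deg-1 vertex = 2, p_2 = 4. Add edge {2,4}. Now deg[2]=0, deg[4]=1.
Step 3: smallest deg-1 vertex = 4, p_3 = 11. Add edge {4,11}. Now deg[4]=0, deg[11]=1.
Step 4: smallest deg-1 vertex = 5, p_4 = 3. Add edge {3,5}. Now deg[5]=0, deg[3]=2.
Step 5: smallest deg-1 vertex = 6, p_5 = 9. Add edge {6,9}. Now deg[6]=0, deg[9]=1.
Step 6: smallest deg-1 vertex = 8, p_6 = 7. Add edge {7,8}. Now deg[8]=0, deg[7]=2.
Step 7: smallest deg-1 vertex = 9, p_7 = 7. Add edge {7,9}. Now deg[9]=0, deg[7]=1.
Step 8: smallest deg-1 vertex = 7, p_8 = 10. Add edge {7,10}. Now deg[7]=0, deg[10]=2.
Step 9: smallest deg-1 vertex = 11, p_9 = 3. Add edge {3,11}. Now deg[11]=0, deg[3]=1.
Step 10: smallest deg-1 vertex = 3, p_10 = 10. Add edge {3,10}. Now deg[3]=0, deg[10]=1.
Final: two remaining deg-1 vertices are 10, 12. Add edge {10,12}.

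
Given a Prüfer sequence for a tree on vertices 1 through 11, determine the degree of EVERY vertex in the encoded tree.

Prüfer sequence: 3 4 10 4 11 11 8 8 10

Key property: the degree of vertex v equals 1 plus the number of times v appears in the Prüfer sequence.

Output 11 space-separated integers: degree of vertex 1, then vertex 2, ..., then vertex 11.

p_1 = 3: count[3] becomes 1
p_2 = 4: count[4] becomes 1
p_3 = 10: count[10] becomes 1
p_4 = 4: count[4] becomes 2
p_5 = 11: count[11] becomes 1
p_6 = 11: count[11] becomes 2
p_7 = 8: count[8] becomes 1
p_8 = 8: count[8] becomes 2
p_9 = 10: count[10] becomes 2
Degrees (1 + count): deg[1]=1+0=1, deg[2]=1+0=1, deg[3]=1+1=2, deg[4]=1+2=3, deg[5]=1+0=1, deg[6]=1+0=1, deg[7]=1+0=1, deg[8]=1+2=3, deg[9]=1+0=1, deg[10]=1+2=3, deg[11]=1+2=3

Answer: 1 1 2 3 1 1 1 3 1 3 3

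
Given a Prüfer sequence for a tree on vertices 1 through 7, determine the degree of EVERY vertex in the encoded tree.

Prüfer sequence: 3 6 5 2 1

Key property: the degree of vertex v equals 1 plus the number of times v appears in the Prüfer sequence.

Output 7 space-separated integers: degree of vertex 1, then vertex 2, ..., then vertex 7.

Answer: 2 2 2 1 2 2 1

Derivation:
p_1 = 3: count[3] becomes 1
p_2 = 6: count[6] becomes 1
p_3 = 5: count[5] becomes 1
p_4 = 2: count[2] becomes 1
p_5 = 1: count[1] becomes 1
Degrees (1 + count): deg[1]=1+1=2, deg[2]=1+1=2, deg[3]=1+1=2, deg[4]=1+0=1, deg[5]=1+1=2, deg[6]=1+1=2, deg[7]=1+0=1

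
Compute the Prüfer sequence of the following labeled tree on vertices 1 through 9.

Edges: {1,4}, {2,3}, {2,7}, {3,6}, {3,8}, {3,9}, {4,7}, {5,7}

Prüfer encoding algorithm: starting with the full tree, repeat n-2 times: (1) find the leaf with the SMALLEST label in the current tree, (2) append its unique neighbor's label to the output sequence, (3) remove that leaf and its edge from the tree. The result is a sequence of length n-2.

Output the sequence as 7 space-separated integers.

Step 1: leaves = {1,5,6,8,9}. Remove smallest leaf 1, emit neighbor 4.
Step 2: leaves = {4,5,6,8,9}. Remove smallest leaf 4, emit neighbor 7.
Step 3: leaves = {5,6,8,9}. Remove smallest leaf 5, emit neighbor 7.
Step 4: leaves = {6,7,8,9}. Remove smallest leaf 6, emit neighbor 3.
Step 5: leaves = {7,8,9}. Remove smallest leaf 7, emit neighbor 2.
Step 6: leaves = {2,8,9}. Remove smallest leaf 2, emit neighbor 3.
Step 7: leaves = {8,9}. Remove smallest leaf 8, emit neighbor 3.
Done: 2 vertices remain (3, 9). Sequence = [4 7 7 3 2 3 3]

Answer: 4 7 7 3 2 3 3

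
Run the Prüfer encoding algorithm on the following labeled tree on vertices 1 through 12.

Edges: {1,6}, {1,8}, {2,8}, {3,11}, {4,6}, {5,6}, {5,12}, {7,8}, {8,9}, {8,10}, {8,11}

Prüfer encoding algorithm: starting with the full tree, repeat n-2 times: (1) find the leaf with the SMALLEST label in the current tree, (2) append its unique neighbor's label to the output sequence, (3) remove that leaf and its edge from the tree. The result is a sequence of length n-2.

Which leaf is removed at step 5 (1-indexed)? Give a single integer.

Answer: 9

Derivation:
Step 1: current leaves = {2,3,4,7,9,10,12}. Remove leaf 2 (neighbor: 8).
Step 2: current leaves = {3,4,7,9,10,12}. Remove leaf 3 (neighbor: 11).
Step 3: current leaves = {4,7,9,10,11,12}. Remove leaf 4 (neighbor: 6).
Step 4: current leaves = {7,9,10,11,12}. Remove leaf 7 (neighbor: 8).
Step 5: current leaves = {9,10,11,12}. Remove leaf 9 (neighbor: 8).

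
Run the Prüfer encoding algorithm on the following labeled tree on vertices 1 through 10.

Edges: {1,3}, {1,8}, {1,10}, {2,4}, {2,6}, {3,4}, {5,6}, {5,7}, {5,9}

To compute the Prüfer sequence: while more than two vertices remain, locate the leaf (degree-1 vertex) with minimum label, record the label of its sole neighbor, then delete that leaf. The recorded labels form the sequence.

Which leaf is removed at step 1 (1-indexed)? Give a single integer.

Step 1: current leaves = {7,8,9,10}. Remove leaf 7 (neighbor: 5).

Answer: 7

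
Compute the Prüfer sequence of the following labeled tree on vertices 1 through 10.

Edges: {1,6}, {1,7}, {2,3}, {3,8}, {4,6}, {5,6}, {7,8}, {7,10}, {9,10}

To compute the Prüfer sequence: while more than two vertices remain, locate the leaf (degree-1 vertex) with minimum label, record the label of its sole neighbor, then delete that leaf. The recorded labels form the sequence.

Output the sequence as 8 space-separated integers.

Answer: 3 8 6 6 1 7 7 10

Derivation:
Step 1: leaves = {2,4,5,9}. Remove smallest leaf 2, emit neighbor 3.
Step 2: leaves = {3,4,5,9}. Remove smallest leaf 3, emit neighbor 8.
Step 3: leaves = {4,5,8,9}. Remove smallest leaf 4, emit neighbor 6.
Step 4: leaves = {5,8,9}. Remove smallest leaf 5, emit neighbor 6.
Step 5: leaves = {6,8,9}. Remove smallest leaf 6, emit neighbor 1.
Step 6: leaves = {1,8,9}. Remove smallest leaf 1, emit neighbor 7.
Step 7: leaves = {8,9}. Remove smallest leaf 8, emit neighbor 7.
Step 8: leaves = {7,9}. Remove smallest leaf 7, emit neighbor 10.
Done: 2 vertices remain (9, 10). Sequence = [3 8 6 6 1 7 7 10]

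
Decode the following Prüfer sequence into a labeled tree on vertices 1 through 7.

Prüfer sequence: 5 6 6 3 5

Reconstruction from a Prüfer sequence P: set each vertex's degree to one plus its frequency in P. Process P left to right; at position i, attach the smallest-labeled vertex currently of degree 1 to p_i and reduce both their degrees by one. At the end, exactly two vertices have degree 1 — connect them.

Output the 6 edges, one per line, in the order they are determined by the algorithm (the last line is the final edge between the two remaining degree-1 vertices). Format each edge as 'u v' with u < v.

Answer: 1 5
2 6
4 6
3 6
3 5
5 7

Derivation:
Initial degrees: {1:1, 2:1, 3:2, 4:1, 5:3, 6:3, 7:1}
Step 1: smallest deg-1 vertex = 1, p_1 = 5. Add edge {1,5}. Now deg[1]=0, deg[5]=2.
Step 2: smallest deg-1 vertex = 2, p_2 = 6. Add edge {2,6}. Now deg[2]=0, deg[6]=2.
Step 3: smallest deg-1 vertex = 4, p_3 = 6. Add edge {4,6}. Now deg[4]=0, deg[6]=1.
Step 4: smallest deg-1 vertex = 6, p_4 = 3. Add edge {3,6}. Now deg[6]=0, deg[3]=1.
Step 5: smallest deg-1 vertex = 3, p_5 = 5. Add edge {3,5}. Now deg[3]=0, deg[5]=1.
Final: two remaining deg-1 vertices are 5, 7. Add edge {5,7}.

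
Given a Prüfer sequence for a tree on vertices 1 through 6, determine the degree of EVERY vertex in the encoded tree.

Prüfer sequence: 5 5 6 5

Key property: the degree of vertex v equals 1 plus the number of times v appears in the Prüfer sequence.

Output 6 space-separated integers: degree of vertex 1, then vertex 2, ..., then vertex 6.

Answer: 1 1 1 1 4 2

Derivation:
p_1 = 5: count[5] becomes 1
p_2 = 5: count[5] becomes 2
p_3 = 6: count[6] becomes 1
p_4 = 5: count[5] becomes 3
Degrees (1 + count): deg[1]=1+0=1, deg[2]=1+0=1, deg[3]=1+0=1, deg[4]=1+0=1, deg[5]=1+3=4, deg[6]=1+1=2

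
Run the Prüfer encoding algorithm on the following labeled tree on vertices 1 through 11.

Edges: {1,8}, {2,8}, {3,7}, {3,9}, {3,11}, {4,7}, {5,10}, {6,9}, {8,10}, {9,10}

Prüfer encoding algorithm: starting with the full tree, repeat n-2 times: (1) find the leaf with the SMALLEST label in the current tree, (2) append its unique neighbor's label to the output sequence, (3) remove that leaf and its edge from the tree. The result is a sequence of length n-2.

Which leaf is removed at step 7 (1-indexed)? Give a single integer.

Step 1: current leaves = {1,2,4,5,6,11}. Remove leaf 1 (neighbor: 8).
Step 2: current leaves = {2,4,5,6,11}. Remove leaf 2 (neighbor: 8).
Step 3: current leaves = {4,5,6,8,11}. Remove leaf 4 (neighbor: 7).
Step 4: current leaves = {5,6,7,8,11}. Remove leaf 5 (neighbor: 10).
Step 5: current leaves = {6,7,8,11}. Remove leaf 6 (neighbor: 9).
Step 6: current leaves = {7,8,11}. Remove leaf 7 (neighbor: 3).
Step 7: current leaves = {8,11}. Remove leaf 8 (neighbor: 10).

Answer: 8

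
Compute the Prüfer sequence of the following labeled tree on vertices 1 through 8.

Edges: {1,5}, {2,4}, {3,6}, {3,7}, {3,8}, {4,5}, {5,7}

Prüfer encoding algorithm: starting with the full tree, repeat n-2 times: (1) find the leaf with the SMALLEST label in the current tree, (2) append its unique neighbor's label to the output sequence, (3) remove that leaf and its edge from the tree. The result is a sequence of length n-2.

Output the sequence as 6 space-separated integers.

Answer: 5 4 5 7 3 3

Derivation:
Step 1: leaves = {1,2,6,8}. Remove smallest leaf 1, emit neighbor 5.
Step 2: leaves = {2,6,8}. Remove smallest leaf 2, emit neighbor 4.
Step 3: leaves = {4,6,8}. Remove smallest leaf 4, emit neighbor 5.
Step 4: leaves = {5,6,8}. Remove smallest leaf 5, emit neighbor 7.
Step 5: leaves = {6,7,8}. Remove smallest leaf 6, emit neighbor 3.
Step 6: leaves = {7,8}. Remove smallest leaf 7, emit neighbor 3.
Done: 2 vertices remain (3, 8). Sequence = [5 4 5 7 3 3]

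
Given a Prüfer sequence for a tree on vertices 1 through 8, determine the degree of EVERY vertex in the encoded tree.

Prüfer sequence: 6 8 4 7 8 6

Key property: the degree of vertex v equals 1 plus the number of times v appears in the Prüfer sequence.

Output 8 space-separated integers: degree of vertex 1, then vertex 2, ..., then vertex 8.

p_1 = 6: count[6] becomes 1
p_2 = 8: count[8] becomes 1
p_3 = 4: count[4] becomes 1
p_4 = 7: count[7] becomes 1
p_5 = 8: count[8] becomes 2
p_6 = 6: count[6] becomes 2
Degrees (1 + count): deg[1]=1+0=1, deg[2]=1+0=1, deg[3]=1+0=1, deg[4]=1+1=2, deg[5]=1+0=1, deg[6]=1+2=3, deg[7]=1+1=2, deg[8]=1+2=3

Answer: 1 1 1 2 1 3 2 3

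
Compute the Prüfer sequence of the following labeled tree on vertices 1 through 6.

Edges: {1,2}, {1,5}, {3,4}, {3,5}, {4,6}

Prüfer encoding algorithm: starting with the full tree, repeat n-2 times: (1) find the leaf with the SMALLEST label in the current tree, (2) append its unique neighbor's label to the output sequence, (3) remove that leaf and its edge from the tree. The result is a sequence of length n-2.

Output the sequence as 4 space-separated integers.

Step 1: leaves = {2,6}. Remove smallest leaf 2, emit neighbor 1.
Step 2: leaves = {1,6}. Remove smallest leaf 1, emit neighbor 5.
Step 3: leaves = {5,6}. Remove smallest leaf 5, emit neighbor 3.
Step 4: leaves = {3,6}. Remove smallest leaf 3, emit neighbor 4.
Done: 2 vertices remain (4, 6). Sequence = [1 5 3 4]

Answer: 1 5 3 4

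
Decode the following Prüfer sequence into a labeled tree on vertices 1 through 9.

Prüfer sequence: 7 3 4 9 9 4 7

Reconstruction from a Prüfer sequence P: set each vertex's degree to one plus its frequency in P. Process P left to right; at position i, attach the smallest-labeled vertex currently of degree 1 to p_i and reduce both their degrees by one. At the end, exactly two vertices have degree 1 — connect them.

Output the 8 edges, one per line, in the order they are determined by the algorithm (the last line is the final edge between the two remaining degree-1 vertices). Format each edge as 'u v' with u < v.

Initial degrees: {1:1, 2:1, 3:2, 4:3, 5:1, 6:1, 7:3, 8:1, 9:3}
Step 1: smallest deg-1 vertex = 1, p_1 = 7. Add edge {1,7}. Now deg[1]=0, deg[7]=2.
Step 2: smallest deg-1 vertex = 2, p_2 = 3. Add edge {2,3}. Now deg[2]=0, deg[3]=1.
Step 3: smallest deg-1 vertex = 3, p_3 = 4. Add edge {3,4}. Now deg[3]=0, deg[4]=2.
Step 4: smallest deg-1 vertex = 5, p_4 = 9. Add edge {5,9}. Now deg[5]=0, deg[9]=2.
Step 5: smallest deg-1 vertex = 6, p_5 = 9. Add edge {6,9}. Now deg[6]=0, deg[9]=1.
Step 6: smallest deg-1 vertex = 8, p_6 = 4. Add edge {4,8}. Now deg[8]=0, deg[4]=1.
Step 7: smallest deg-1 vertex = 4, p_7 = 7. Add edge {4,7}. Now deg[4]=0, deg[7]=1.
Final: two remaining deg-1 vertices are 7, 9. Add edge {7,9}.

Answer: 1 7
2 3
3 4
5 9
6 9
4 8
4 7
7 9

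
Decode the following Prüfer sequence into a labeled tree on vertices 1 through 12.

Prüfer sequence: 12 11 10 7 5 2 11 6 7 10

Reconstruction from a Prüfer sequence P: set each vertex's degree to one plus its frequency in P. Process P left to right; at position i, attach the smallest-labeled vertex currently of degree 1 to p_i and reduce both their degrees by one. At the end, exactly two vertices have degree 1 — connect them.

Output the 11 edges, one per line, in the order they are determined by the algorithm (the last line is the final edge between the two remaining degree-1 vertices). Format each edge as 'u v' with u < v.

Answer: 1 12
3 11
4 10
7 8
5 9
2 5
2 11
6 11
6 7
7 10
10 12

Derivation:
Initial degrees: {1:1, 2:2, 3:1, 4:1, 5:2, 6:2, 7:3, 8:1, 9:1, 10:3, 11:3, 12:2}
Step 1: smallest deg-1 vertex = 1, p_1 = 12. Add edge {1,12}. Now deg[1]=0, deg[12]=1.
Step 2: smallest deg-1 vertex = 3, p_2 = 11. Add edge {3,11}. Now deg[3]=0, deg[11]=2.
Step 3: smallest deg-1 vertex = 4, p_3 = 10. Add edge {4,10}. Now deg[4]=0, deg[10]=2.
Step 4: smallest deg-1 vertex = 8, p_4 = 7. Add edge {7,8}. Now deg[8]=0, deg[7]=2.
Step 5: smallest deg-1 vertex = 9, p_5 = 5. Add edge {5,9}. Now deg[9]=0, deg[5]=1.
Step 6: smallest deg-1 vertex = 5, p_6 = 2. Add edge {2,5}. Now deg[5]=0, deg[2]=1.
Step 7: smallest deg-1 vertex = 2, p_7 = 11. Add edge {2,11}. Now deg[2]=0, deg[11]=1.
Step 8: smallest deg-1 vertex = 11, p_8 = 6. Add edge {6,11}. Now deg[11]=0, deg[6]=1.
Step 9: smallest deg-1 vertex = 6, p_9 = 7. Add edge {6,7}. Now deg[6]=0, deg[7]=1.
Step 10: smallest deg-1 vertex = 7, p_10 = 10. Add edge {7,10}. Now deg[7]=0, deg[10]=1.
Final: two remaining deg-1 vertices are 10, 12. Add edge {10,12}.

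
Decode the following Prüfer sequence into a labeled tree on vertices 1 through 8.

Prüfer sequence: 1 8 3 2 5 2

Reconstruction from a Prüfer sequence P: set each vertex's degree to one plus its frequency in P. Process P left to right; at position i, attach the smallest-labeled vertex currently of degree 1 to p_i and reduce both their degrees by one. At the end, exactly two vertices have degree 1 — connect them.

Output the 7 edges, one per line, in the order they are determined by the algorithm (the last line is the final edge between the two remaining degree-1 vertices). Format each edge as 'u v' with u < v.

Initial degrees: {1:2, 2:3, 3:2, 4:1, 5:2, 6:1, 7:1, 8:2}
Step 1: smallest deg-1 vertex = 4, p_1 = 1. Add edge {1,4}. Now deg[4]=0, deg[1]=1.
Step 2: smallest deg-1 vertex = 1, p_2 = 8. Add edge {1,8}. Now deg[1]=0, deg[8]=1.
Step 3: smallest deg-1 vertex = 6, p_3 = 3. Add edge {3,6}. Now deg[6]=0, deg[3]=1.
Step 4: smallest deg-1 vertex = 3, p_4 = 2. Add edge {2,3}. Now deg[3]=0, deg[2]=2.
Step 5: smallest deg-1 vertex = 7, p_5 = 5. Add edge {5,7}. Now deg[7]=0, deg[5]=1.
Step 6: smallest deg-1 vertex = 5, p_6 = 2. Add edge {2,5}. Now deg[5]=0, deg[2]=1.
Final: two remaining deg-1 vertices are 2, 8. Add edge {2,8}.

Answer: 1 4
1 8
3 6
2 3
5 7
2 5
2 8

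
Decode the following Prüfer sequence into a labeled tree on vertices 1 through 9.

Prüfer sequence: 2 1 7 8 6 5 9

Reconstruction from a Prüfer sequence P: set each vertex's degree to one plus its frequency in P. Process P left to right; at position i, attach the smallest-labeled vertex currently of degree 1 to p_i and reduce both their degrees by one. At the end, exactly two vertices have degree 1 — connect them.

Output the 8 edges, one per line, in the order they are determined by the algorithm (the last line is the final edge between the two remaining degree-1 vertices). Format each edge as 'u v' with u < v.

Answer: 2 3
1 2
1 7
4 8
6 7
5 6
5 9
8 9

Derivation:
Initial degrees: {1:2, 2:2, 3:1, 4:1, 5:2, 6:2, 7:2, 8:2, 9:2}
Step 1: smallest deg-1 vertex = 3, p_1 = 2. Add edge {2,3}. Now deg[3]=0, deg[2]=1.
Step 2: smallest deg-1 vertex = 2, p_2 = 1. Add edge {1,2}. Now deg[2]=0, deg[1]=1.
Step 3: smallest deg-1 vertex = 1, p_3 = 7. Add edge {1,7}. Now deg[1]=0, deg[7]=1.
Step 4: smallest deg-1 vertex = 4, p_4 = 8. Add edge {4,8}. Now deg[4]=0, deg[8]=1.
Step 5: smallest deg-1 vertex = 7, p_5 = 6. Add edge {6,7}. Now deg[7]=0, deg[6]=1.
Step 6: smallest deg-1 vertex = 6, p_6 = 5. Add edge {5,6}. Now deg[6]=0, deg[5]=1.
Step 7: smallest deg-1 vertex = 5, p_7 = 9. Add edge {5,9}. Now deg[5]=0, deg[9]=1.
Final: two remaining deg-1 vertices are 8, 9. Add edge {8,9}.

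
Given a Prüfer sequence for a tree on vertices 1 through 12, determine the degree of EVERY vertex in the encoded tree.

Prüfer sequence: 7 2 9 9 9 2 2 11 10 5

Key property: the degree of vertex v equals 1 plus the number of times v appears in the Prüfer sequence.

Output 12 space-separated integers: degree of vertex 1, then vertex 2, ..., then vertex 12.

Answer: 1 4 1 1 2 1 2 1 4 2 2 1

Derivation:
p_1 = 7: count[7] becomes 1
p_2 = 2: count[2] becomes 1
p_3 = 9: count[9] becomes 1
p_4 = 9: count[9] becomes 2
p_5 = 9: count[9] becomes 3
p_6 = 2: count[2] becomes 2
p_7 = 2: count[2] becomes 3
p_8 = 11: count[11] becomes 1
p_9 = 10: count[10] becomes 1
p_10 = 5: count[5] becomes 1
Degrees (1 + count): deg[1]=1+0=1, deg[2]=1+3=4, deg[3]=1+0=1, deg[4]=1+0=1, deg[5]=1+1=2, deg[6]=1+0=1, deg[7]=1+1=2, deg[8]=1+0=1, deg[9]=1+3=4, deg[10]=1+1=2, deg[11]=1+1=2, deg[12]=1+0=1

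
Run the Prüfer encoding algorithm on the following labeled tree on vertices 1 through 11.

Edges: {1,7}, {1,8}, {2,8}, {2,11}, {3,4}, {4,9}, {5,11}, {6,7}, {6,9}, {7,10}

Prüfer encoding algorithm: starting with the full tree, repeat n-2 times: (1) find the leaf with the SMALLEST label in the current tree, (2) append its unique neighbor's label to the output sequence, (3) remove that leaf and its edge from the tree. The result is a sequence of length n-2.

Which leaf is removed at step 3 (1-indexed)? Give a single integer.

Answer: 5

Derivation:
Step 1: current leaves = {3,5,10}. Remove leaf 3 (neighbor: 4).
Step 2: current leaves = {4,5,10}. Remove leaf 4 (neighbor: 9).
Step 3: current leaves = {5,9,10}. Remove leaf 5 (neighbor: 11).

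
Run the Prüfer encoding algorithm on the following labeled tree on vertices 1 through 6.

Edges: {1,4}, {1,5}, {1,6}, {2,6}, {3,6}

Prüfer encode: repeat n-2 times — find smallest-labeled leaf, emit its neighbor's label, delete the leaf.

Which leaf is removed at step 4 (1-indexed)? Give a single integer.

Answer: 5

Derivation:
Step 1: current leaves = {2,3,4,5}. Remove leaf 2 (neighbor: 6).
Step 2: current leaves = {3,4,5}. Remove leaf 3 (neighbor: 6).
Step 3: current leaves = {4,5,6}. Remove leaf 4 (neighbor: 1).
Step 4: current leaves = {5,6}. Remove leaf 5 (neighbor: 1).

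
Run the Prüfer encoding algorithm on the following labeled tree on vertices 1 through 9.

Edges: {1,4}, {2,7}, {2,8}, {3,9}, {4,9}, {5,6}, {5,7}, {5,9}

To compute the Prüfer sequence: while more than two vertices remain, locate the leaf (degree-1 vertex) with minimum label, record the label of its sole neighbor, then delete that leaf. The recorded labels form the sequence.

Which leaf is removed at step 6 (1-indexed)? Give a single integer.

Answer: 2

Derivation:
Step 1: current leaves = {1,3,6,8}. Remove leaf 1 (neighbor: 4).
Step 2: current leaves = {3,4,6,8}. Remove leaf 3 (neighbor: 9).
Step 3: current leaves = {4,6,8}. Remove leaf 4 (neighbor: 9).
Step 4: current leaves = {6,8,9}. Remove leaf 6 (neighbor: 5).
Step 5: current leaves = {8,9}. Remove leaf 8 (neighbor: 2).
Step 6: current leaves = {2,9}. Remove leaf 2 (neighbor: 7).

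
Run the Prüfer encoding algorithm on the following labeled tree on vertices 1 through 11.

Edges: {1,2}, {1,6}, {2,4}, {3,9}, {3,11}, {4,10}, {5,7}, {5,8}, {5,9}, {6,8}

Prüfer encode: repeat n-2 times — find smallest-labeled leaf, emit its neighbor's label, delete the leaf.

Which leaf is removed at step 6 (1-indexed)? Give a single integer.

Answer: 6

Derivation:
Step 1: current leaves = {7,10,11}. Remove leaf 7 (neighbor: 5).
Step 2: current leaves = {10,11}. Remove leaf 10 (neighbor: 4).
Step 3: current leaves = {4,11}. Remove leaf 4 (neighbor: 2).
Step 4: current leaves = {2,11}. Remove leaf 2 (neighbor: 1).
Step 5: current leaves = {1,11}. Remove leaf 1 (neighbor: 6).
Step 6: current leaves = {6,11}. Remove leaf 6 (neighbor: 8).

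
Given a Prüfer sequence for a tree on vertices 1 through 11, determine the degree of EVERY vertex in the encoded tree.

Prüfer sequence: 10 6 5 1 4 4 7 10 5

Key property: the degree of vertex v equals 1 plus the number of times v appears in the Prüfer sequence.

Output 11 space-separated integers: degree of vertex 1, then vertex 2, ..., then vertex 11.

p_1 = 10: count[10] becomes 1
p_2 = 6: count[6] becomes 1
p_3 = 5: count[5] becomes 1
p_4 = 1: count[1] becomes 1
p_5 = 4: count[4] becomes 1
p_6 = 4: count[4] becomes 2
p_7 = 7: count[7] becomes 1
p_8 = 10: count[10] becomes 2
p_9 = 5: count[5] becomes 2
Degrees (1 + count): deg[1]=1+1=2, deg[2]=1+0=1, deg[3]=1+0=1, deg[4]=1+2=3, deg[5]=1+2=3, deg[6]=1+1=2, deg[7]=1+1=2, deg[8]=1+0=1, deg[9]=1+0=1, deg[10]=1+2=3, deg[11]=1+0=1

Answer: 2 1 1 3 3 2 2 1 1 3 1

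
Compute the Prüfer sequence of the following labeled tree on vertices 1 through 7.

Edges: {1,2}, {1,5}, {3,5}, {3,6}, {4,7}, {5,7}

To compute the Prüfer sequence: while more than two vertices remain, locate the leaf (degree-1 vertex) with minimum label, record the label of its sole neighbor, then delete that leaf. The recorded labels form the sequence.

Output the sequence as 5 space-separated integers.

Answer: 1 5 7 3 5

Derivation:
Step 1: leaves = {2,4,6}. Remove smallest leaf 2, emit neighbor 1.
Step 2: leaves = {1,4,6}. Remove smallest leaf 1, emit neighbor 5.
Step 3: leaves = {4,6}. Remove smallest leaf 4, emit neighbor 7.
Step 4: leaves = {6,7}. Remove smallest leaf 6, emit neighbor 3.
Step 5: leaves = {3,7}. Remove smallest leaf 3, emit neighbor 5.
Done: 2 vertices remain (5, 7). Sequence = [1 5 7 3 5]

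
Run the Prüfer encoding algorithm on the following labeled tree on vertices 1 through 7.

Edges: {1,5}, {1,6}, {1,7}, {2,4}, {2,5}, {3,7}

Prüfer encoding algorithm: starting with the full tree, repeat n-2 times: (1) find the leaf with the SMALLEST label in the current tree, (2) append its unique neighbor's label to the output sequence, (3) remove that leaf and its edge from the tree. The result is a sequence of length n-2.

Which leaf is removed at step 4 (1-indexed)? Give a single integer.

Answer: 5

Derivation:
Step 1: current leaves = {3,4,6}. Remove leaf 3 (neighbor: 7).
Step 2: current leaves = {4,6,7}. Remove leaf 4 (neighbor: 2).
Step 3: current leaves = {2,6,7}. Remove leaf 2 (neighbor: 5).
Step 4: current leaves = {5,6,7}. Remove leaf 5 (neighbor: 1).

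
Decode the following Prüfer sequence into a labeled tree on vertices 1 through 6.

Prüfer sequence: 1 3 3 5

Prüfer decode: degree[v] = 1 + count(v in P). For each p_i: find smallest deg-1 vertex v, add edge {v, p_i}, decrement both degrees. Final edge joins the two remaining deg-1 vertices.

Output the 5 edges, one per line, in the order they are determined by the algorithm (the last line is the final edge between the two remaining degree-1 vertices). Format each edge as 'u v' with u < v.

Answer: 1 2
1 3
3 4
3 5
5 6

Derivation:
Initial degrees: {1:2, 2:1, 3:3, 4:1, 5:2, 6:1}
Step 1: smallest deg-1 vertex = 2, p_1 = 1. Add edge {1,2}. Now deg[2]=0, deg[1]=1.
Step 2: smallest deg-1 vertex = 1, p_2 = 3. Add edge {1,3}. Now deg[1]=0, deg[3]=2.
Step 3: smallest deg-1 vertex = 4, p_3 = 3. Add edge {3,4}. Now deg[4]=0, deg[3]=1.
Step 4: smallest deg-1 vertex = 3, p_4 = 5. Add edge {3,5}. Now deg[3]=0, deg[5]=1.
Final: two remaining deg-1 vertices are 5, 6. Add edge {5,6}.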